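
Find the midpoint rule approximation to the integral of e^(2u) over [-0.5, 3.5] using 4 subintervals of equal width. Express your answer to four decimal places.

466.4160

Δu = (3.5 − (-0.5))/4 = 1.
Midpoints: 0, 1, 2, 3.
f(0) ≈ 1.0000, f(1) ≈ 7.3891, f(2) ≈ 54.5982, f(3) ≈ 403.4288.
Sum = Δu · [f(0) + f(1) + f(2) + f(3)].
Sum ≈ 466.4160.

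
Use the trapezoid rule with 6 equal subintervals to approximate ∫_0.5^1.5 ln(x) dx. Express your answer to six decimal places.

-0.048299

Δx = (1.5 − 0.5)/6 = 1/6.
f(0.5) ≈ -0.693147, f(2/3) ≈ -0.405465, f(5/6) ≈ -0.182322, f(1) ≈ 0.000000, f(7/6) ≈ 0.154151, f(4/3) ≈ 0.287682, f(1.5) ≈ 0.405465.
T_6 = (Δx/2)·[f(x_0) + 2f(x_1) + ... + 2f(x_{5}) + f(x_6)].
Sum ≈ -0.048299.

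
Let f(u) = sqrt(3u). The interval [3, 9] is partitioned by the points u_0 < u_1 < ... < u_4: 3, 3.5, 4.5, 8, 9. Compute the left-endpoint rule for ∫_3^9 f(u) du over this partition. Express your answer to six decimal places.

Subinterval widths: 0.5, 1, 3.5, 1.
Left endpoints: 3, 3.5, 4.5, 8.
f(3) ≈ 3.000000, f(3.5) ≈ 3.240370, f(4.5) ≈ 3.674235, f(8) ≈ 4.898979.
Sum = Σ Δu_i · f(u_i).
Sum ≈ 22.499171.

22.499171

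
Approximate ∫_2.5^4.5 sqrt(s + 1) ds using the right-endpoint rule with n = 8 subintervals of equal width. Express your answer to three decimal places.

Δs = (4.5 − 2.5)/8 = 0.25.
Right endpoints: 2.75, 3, 3.25, 3.5, 3.75, 4, 4.25, 4.5.
f(2.75) ≈ 1.936, f(3) ≈ 2.000, f(3.25) ≈ 2.062, f(3.5) ≈ 2.121, f(3.75) ≈ 2.179, f(4) ≈ 2.236, f(4.25) ≈ 2.291, f(4.5) ≈ 2.345.
Sum = Δs · [f(2.75) + f(3) + f(3.25) + ...].
Sum ≈ 4.293.

4.293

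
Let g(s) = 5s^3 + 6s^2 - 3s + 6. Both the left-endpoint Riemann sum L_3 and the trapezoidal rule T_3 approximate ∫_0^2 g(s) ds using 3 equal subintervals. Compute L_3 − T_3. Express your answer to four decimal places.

L_3 ≈ 25.777778.
T_3 ≈ 45.111111.
L_3 − T_3 ≈ -19.3333.

-19.3333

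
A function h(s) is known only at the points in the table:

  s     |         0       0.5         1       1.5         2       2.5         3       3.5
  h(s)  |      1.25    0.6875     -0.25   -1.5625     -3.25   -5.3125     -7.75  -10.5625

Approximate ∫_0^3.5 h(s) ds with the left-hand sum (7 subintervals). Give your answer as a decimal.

-8.09375

Δs = 0.5.
Sum = 0.5·[1.25 + 0.6875 + (-0.25) + (-1.5625) + (-3.25) + (-5.3125) + (-7.75)] = -8.09375.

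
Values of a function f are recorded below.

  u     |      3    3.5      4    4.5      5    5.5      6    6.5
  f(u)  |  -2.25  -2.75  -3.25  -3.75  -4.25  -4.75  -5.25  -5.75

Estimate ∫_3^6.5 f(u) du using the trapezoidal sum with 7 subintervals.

-14

Δu = 0.5.
T_7 = (0.5/2)·[(-2.25) + 2·(-2.75) + 2·(-3.25) + 2·(-3.75) + 2·(-4.25) + 2·(-4.75) + 2·(-5.25) + (-5.75)] = -14.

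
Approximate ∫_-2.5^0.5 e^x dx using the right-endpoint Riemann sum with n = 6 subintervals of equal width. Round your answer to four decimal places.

1.9908

Δx = (0.5 − (-2.5))/6 = 0.5.
Right endpoints: -2, -1.5, -1, -0.5, 0, 0.5.
f(-2) ≈ 0.1353, f(-1.5) ≈ 0.2231, f(-1) ≈ 0.3679, f(-0.5) ≈ 0.6065, f(0) ≈ 1.0000, f(0.5) ≈ 1.6487.
Sum = Δx · [f(-2) + f(-1.5) + f(-1) + ...].
Sum ≈ 1.9908.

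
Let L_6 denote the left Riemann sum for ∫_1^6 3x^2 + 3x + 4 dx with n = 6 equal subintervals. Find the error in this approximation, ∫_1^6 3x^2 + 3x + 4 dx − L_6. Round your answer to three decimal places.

Exact integral: ∫_1^6 f(x) dx = 287.5.
L_6 ≈ 239.23611.
Error ≈ 287.5 − 239.23611 ≈ 48.264.

48.264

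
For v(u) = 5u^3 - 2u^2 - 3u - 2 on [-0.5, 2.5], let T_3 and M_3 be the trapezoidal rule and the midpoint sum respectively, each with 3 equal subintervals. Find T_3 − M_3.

9.75

T_3 = 29.75.
M_3 = 20.
T_3 − M_3 = 9.75.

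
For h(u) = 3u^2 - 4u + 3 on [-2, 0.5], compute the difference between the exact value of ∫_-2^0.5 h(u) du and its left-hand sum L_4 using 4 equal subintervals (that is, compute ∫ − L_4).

-7.12890625

Exact integral: ∫_-2^0.5 h(u) du = 23.125.
L_4 = 30.25390625.
Error = 23.125 − 30.25390625 = -7.12890625.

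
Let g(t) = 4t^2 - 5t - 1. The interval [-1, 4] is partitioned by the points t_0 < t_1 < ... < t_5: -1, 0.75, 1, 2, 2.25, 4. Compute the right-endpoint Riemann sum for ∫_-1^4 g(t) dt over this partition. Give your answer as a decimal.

Subinterval widths: 1.75, 0.25, 1, 0.25, 1.75.
Right endpoints: 0.75, 1, 2, 2.25, 4.
g(0.75) = -2.5, g(1) = -2, g(2) = 5, g(2.25) = 8, g(4) = 43.
Sum = Σ Δt_i · g(t_i).
Sum = 77.375.

77.375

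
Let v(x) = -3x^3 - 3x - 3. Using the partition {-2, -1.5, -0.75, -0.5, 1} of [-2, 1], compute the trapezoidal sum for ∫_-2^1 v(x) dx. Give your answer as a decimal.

Subinterval widths: 0.5, 0.75, 0.25, 1.5.
v(-2) = 27, v(-1.5) = 11.625, v(-0.75) = 0.515625, v(-0.5) = -1.125, v(1) = -9.
On each subinterval the trapezoid contributes (Δx_i/2)·[v(x_{i-1}) + v(x_i)].
Sum = 6.5390625.

6.5390625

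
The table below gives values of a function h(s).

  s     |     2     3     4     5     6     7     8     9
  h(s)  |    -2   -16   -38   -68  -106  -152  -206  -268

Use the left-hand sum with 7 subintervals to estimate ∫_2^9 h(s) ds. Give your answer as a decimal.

Δs = 1.
Sum = 1·[(-2) + (-16) + (-38) + (-68) + (-106) + (-152) + (-206)] = -588.

-588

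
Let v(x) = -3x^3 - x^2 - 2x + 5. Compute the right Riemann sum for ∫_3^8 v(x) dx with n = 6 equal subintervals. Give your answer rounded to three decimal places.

Δx = (8 − 3)/6 = 5/6.
Right endpoints: 23/6, 14/3, 5.5, 19/3, 43/6, 8.
v(23/6) = -13417/72, v(14/3) = -331, v(5.5) = -535.375, v(19/3) = -7289/9, v(43/6) = -27959/24, v(8) = -1611.
Sum = Δx · [v(23/6) + v(14/3) + v(5.5) + ...].
Sum ≈ -3865.475.

-3865.475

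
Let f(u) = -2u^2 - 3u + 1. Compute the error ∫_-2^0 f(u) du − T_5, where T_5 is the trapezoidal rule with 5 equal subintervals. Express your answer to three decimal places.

Exact integral: ∫_-2^0 f(u) du ≈ 2.66667.
T_5 = 2.56.
Error ≈ 2.66667 − 2.56 ≈ 0.107.

0.107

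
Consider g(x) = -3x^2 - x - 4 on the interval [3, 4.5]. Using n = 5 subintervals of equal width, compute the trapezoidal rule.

Δx = (4.5 − 3)/5 = 0.3.
g(3) = -34, g(3.3) = -39.97, g(3.6) = -46.48, g(3.9) = -53.53, g(4.2) = -61.12, g(4.5) = -69.25.
T_5 = (Δx/2)·[g(x_0) + 2g(x_1) + ... + 2g(x_{4}) + g(x_5)].
Sum = -75.8175.

-75.8175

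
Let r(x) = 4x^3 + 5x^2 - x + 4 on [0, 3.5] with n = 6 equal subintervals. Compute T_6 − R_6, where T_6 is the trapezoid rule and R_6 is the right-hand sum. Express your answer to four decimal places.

T_6 ≈ 234.556713.
R_6 ≈ 301.421296.
T_6 − R_6 ≈ -66.8646.

-66.8646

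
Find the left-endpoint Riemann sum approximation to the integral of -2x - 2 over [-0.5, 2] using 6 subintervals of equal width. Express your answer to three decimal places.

-7.708

Δx = (2 − (-0.5))/6 = 5/12.
Left endpoints: -0.5, -1/12, 1/3, 0.75, 7/6, 19/12.
f(-0.5) = -1, f(-1/12) = -11/6, f(1/3) = -8/3, f(0.75) = -3.5, f(7/6) = -13/3, f(19/12) = -31/6.
Sum = Δx · [f(-0.5) + f(-1/12) + f(1/3) + ...].
Sum ≈ -7.708.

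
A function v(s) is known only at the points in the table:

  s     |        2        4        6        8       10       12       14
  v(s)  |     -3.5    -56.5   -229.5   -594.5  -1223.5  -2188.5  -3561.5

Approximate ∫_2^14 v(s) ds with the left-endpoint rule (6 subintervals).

Δs = 2.
Sum = 2·[(-3.5) + (-56.5) + (-229.5) + (-594.5) + (-1223.5) + (-2188.5)] = -8592.

-8592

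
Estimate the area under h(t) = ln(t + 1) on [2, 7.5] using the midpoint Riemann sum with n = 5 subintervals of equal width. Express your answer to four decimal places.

9.4055

Δt = (7.5 − 2)/5 = 1.1.
Midpoints: 2.55, 3.65, 4.75, 5.85, 6.95.
h(2.55) ≈ 1.2669, h(3.65) ≈ 1.5369, h(4.75) ≈ 1.7492, h(5.85) ≈ 1.9242, h(6.95) ≈ 2.0732.
Sum = Δt · [h(2.55) + h(3.65) + h(4.75) + h(5.85) + h(6.95)].
Sum ≈ 9.4055.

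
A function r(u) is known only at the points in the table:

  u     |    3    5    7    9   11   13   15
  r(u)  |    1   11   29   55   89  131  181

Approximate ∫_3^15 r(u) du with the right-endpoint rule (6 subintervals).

992

Δu = 2.
Sum = 2·[11 + 29 + 55 + 89 + 131 + 181] = 992.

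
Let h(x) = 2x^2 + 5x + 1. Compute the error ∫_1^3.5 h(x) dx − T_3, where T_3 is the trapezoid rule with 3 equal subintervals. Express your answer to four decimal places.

-0.5787

Exact integral: ∫_1^3.5 h(x) dx ≈ 58.541667.
T_3 ≈ 59.120370.
Error ≈ 58.541667 − 59.120370 ≈ -0.5787.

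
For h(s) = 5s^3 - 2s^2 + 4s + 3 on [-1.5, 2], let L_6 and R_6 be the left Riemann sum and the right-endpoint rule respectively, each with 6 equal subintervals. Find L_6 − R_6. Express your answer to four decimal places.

-39.3021

L_6 ≈ 0.784867.
R_6 ≈ 40.086950.
L_6 − R_6 ≈ -39.3021.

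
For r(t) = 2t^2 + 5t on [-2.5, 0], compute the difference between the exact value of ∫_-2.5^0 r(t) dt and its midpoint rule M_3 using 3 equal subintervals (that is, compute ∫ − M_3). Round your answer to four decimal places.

Exact integral: ∫_-2.5^0 r(t) dt ≈ -5.208333.
M_3 ≈ -5.497685.
Error ≈ -5.208333 − (-5.497685) ≈ 0.2894.

0.2894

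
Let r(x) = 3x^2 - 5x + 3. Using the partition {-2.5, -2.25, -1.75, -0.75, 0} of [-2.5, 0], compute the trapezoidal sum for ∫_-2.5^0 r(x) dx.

Subinterval widths: 0.25, 0.5, 1, 0.75.
r(-2.5) = 34.25, r(-2.25) = 29.4375, r(-1.75) = 20.9375, r(-0.75) = 8.4375, r(0) = 3.
On each subinterval the trapezoid contributes (Δx_i/2)·[r(x_{i-1}) + r(x_i)].
Sum = 39.53125.

39.53125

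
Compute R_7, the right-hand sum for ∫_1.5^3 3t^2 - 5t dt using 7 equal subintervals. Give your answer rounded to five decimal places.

Δt = (3 − 1.5)/7 = 3/14.
Right endpoints: 12/7, 27/14, 15/7, 33/14, 18/7, 39/14, 3.
f(12/7) = 12/49, f(27/14) = 297/196, f(15/7) = 150/49, f(33/14) = 957/196, f(18/7) = 342/49, f(39/14) = 1833/196, f(3) = 12.
Sum = Δt · [f(12/7) + f(27/14) + f(15/7) + ...].
Sum ≈ 8.15051.

8.15051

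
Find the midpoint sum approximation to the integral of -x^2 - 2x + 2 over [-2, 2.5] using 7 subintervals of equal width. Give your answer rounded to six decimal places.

Δx = (2.5 − (-2))/7 = 9/14.
Midpoints: -47/28, -29/28, -11/28, 0.25, 25/28, 43/28, 61/28.
f(-47/28) = 1991/784, f(-29/28) = 2351/784, f(-11/28) = 2063/784, f(0.25) = 1.4375, f(25/28) = -457/784, f(43/28) = -2689/784, f(61/28) = -5569/784.
Sum = Δx · [f(-47/28) + f(-29/28) + f(-11/28) + ...].
Sum ≈ -0.970026.

-0.970026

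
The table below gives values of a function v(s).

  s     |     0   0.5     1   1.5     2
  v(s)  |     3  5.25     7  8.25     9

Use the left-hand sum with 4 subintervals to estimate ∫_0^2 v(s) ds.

11.75

Δs = 0.5.
Sum = 0.5·[3 + 5.25 + 7 + 8.25] = 11.75.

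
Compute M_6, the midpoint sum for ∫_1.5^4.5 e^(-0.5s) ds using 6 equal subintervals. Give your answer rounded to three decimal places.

0.732

Δs = (4.5 − 1.5)/6 = 0.5.
Midpoints: 1.75, 2.25, 2.75, 3.25, 3.75, 4.25.
f(1.75) ≈ 0.417, f(2.25) ≈ 0.325, f(2.75) ≈ 0.253, f(3.25) ≈ 0.197, f(3.75) ≈ 0.153, f(4.25) ≈ 0.119.
Sum = Δs · [f(1.75) + f(2.25) + f(2.75) + ...].
Sum ≈ 0.732.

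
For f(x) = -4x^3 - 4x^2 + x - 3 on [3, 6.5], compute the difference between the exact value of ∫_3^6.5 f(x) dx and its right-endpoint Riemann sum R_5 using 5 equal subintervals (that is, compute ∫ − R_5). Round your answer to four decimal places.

Exact integral: ∫_3^6.5 f(x) dx ≈ -2028.104167.
R_5 = -2437.54.
Error ≈ -2028.104167 − (-2437.54) ≈ 409.4358.

409.4358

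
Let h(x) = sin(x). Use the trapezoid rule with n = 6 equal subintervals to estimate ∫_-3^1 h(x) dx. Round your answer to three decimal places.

-1.473

Δx = (1 − (-3))/6 = 2/3.
h(-3) ≈ -0.141, h(-7/3) ≈ -0.723, h(-5/3) ≈ -0.995, h(-1) ≈ -0.841, h(-1/3) ≈ -0.327, h(1/3) ≈ 0.327, h(1) ≈ 0.841.
T_6 = (Δx/2)·[h(x_0) + 2h(x_1) + ... + 2h(x_{5}) + h(x_6)].
Sum ≈ -1.473.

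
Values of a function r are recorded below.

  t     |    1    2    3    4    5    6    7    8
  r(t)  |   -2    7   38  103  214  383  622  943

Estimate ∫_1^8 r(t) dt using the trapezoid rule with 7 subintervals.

1837.5

Δt = 1.
T_7 = (1/2)·[(-2) + 2·7 + 2·38 + 2·103 + 2·214 + 2·383 + 2·622 + 943] = 1837.5.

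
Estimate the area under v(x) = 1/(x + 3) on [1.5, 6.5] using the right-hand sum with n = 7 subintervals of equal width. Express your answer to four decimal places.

Δx = (6.5 − 1.5)/7 = 5/7.
Right endpoints: 31/14, 41/14, 51/14, 61/14, 71/14, 81/14, 6.5.
v(31/14) = 14/73, v(41/14) = 14/83, v(51/14) = 14/93, v(61/14) = 14/103, v(71/14) = 14/113, v(81/14) = 14/123, v(6.5) = 2/19.
Sum = Δx · [v(31/14) + v(41/14) + v(51/14) + ...].
Sum ≈ 0.7071.

0.7071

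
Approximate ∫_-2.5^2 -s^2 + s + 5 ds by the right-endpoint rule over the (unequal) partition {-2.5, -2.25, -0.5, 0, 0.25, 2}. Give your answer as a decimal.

15.90625

Subinterval widths: 0.25, 1.75, 0.5, 0.25, 1.75.
Right endpoints: -2.25, -0.5, 0, 0.25, 2.
f(-2.25) = -2.3125, f(-0.5) = 4.25, f(0) = 5, f(0.25) = 5.1875, f(2) = 3.
Sum = Σ Δs_i · f(s_i).
Sum = 15.90625.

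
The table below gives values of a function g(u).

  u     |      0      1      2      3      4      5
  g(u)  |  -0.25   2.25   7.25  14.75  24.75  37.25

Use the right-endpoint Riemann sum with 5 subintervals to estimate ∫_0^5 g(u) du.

Δu = 1.
Sum = 1·[2.25 + 7.25 + 14.75 + 24.75 + 37.25] = 86.25.

86.25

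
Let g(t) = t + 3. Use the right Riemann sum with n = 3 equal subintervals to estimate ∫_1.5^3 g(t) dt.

8.25

Δt = (3 − 1.5)/3 = 0.5.
Right endpoints: 2, 2.5, 3.
g(2) = 5, g(2.5) = 5.5, g(3) = 6.
Sum = Δt · [g(2) + g(2.5) + g(3)].
Sum = 8.25.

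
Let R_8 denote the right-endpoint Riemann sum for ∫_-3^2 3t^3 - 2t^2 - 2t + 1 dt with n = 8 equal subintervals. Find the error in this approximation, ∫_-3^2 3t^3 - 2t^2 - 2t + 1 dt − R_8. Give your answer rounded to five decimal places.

-30.69661

Exact integral: ∫_-3^2 f(t) dt ≈ -62.0833333.
R_8 = -31.38671875.
Error ≈ -62.0833333 − (-31.38671875) ≈ -30.69661.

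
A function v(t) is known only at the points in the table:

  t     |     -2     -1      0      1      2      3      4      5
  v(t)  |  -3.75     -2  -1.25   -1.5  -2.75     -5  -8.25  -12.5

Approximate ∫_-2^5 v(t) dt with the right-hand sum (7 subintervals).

Δt = 1.
Sum = 1·[(-2) + (-1.25) + (-1.5) + (-2.75) + (-5) + (-8.25) + (-12.5)] = -33.25.

-33.25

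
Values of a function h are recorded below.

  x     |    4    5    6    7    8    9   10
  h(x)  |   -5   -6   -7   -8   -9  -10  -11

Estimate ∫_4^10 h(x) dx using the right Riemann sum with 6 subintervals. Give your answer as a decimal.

Δx = 1.
Sum = 1·[(-6) + (-7) + (-8) + (-9) + (-10) + (-11)] = -51.

-51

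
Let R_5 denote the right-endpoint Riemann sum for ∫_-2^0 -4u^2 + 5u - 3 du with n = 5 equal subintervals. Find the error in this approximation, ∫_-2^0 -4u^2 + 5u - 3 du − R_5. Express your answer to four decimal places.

Exact integral: ∫_-2^0 f(u) du ≈ -26.666667.
R_5 = -21.68.
Error ≈ -26.666667 − (-21.68) ≈ -4.9867.

-4.9867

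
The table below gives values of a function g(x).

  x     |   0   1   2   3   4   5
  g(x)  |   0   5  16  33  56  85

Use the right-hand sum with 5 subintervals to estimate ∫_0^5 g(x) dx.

Δx = 1.
Sum = 1·[5 + 16 + 33 + 56 + 85] = 195.

195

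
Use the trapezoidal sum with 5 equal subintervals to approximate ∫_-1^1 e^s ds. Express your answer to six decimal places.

Δs = (1 − (-1))/5 = 0.4.
f(-1) ≈ 0.367879, f(-0.6) ≈ 0.548812, f(-0.2) ≈ 0.818731, f(0.2) ≈ 1.221403, f(0.6) ≈ 1.822119, f(1) ≈ 2.718282.
T_5 = (Δs/2)·[f(s_0) + 2f(s_1) + ... + 2f(s_{4}) + f(s_5)].
Sum ≈ 2.381658.

2.381658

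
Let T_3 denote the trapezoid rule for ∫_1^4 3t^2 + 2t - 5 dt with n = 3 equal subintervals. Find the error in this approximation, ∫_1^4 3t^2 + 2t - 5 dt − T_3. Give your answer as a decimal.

Exact integral: ∫_1^4 f(t) dt = 63.
T_3 = 64.5.
Error = 63 − 64.5 = -1.5.

-1.5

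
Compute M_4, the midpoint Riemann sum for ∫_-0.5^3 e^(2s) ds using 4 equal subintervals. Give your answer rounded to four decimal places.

177.9394

Δs = (3 − (-0.5))/4 = 0.875.
Midpoints: -0.0625, 0.8125, 1.6875, 2.5625.
f(-0.0625) ≈ 0.8825, f(0.8125) ≈ 5.0784, f(1.6875) ≈ 29.2243, f(2.5625) ≈ 168.1741.
Sum = Δs · [f(-0.0625) + f(0.8125) + f(1.6875) + f(2.5625)].
Sum ≈ 177.9394.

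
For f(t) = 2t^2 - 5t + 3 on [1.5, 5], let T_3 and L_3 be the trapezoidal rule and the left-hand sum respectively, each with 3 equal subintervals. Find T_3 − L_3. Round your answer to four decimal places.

16.3333

T_3 ≈ 36.296296.
L_3 ≈ 19.962963.
T_3 − L_3 ≈ 16.3333.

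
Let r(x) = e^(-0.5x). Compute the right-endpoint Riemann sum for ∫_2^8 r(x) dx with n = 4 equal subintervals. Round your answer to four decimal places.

Δx = (8 − 2)/4 = 1.5.
Right endpoints: 3.5, 5, 6.5, 8.
r(3.5) ≈ 0.1738, r(5) ≈ 0.0821, r(6.5) ≈ 0.0388, r(8) ≈ 0.0183.
Sum = Δx · [r(3.5) + r(5) + r(6.5) + r(8)].
Sum ≈ 0.4694.

0.4694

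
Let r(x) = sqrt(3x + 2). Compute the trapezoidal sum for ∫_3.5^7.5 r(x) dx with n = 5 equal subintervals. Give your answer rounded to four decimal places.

17.1212

Δx = (7.5 − 3.5)/5 = 0.8.
r(3.5) ≈ 3.5355, r(4.3) ≈ 3.8601, r(5.1) ≈ 4.1593, r(5.9) ≈ 4.4385, r(6.7) ≈ 4.7011, r(7.5) ≈ 4.9497.
T_5 = (Δx/2)·[r(x_0) + 2r(x_1) + ... + 2r(x_{4}) + r(x_5)].
Sum ≈ 17.1212.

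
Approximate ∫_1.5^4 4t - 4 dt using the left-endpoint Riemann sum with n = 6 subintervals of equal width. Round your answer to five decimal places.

15.41667

Δt = (4 − 1.5)/6 = 5/12.
Left endpoints: 1.5, 23/12, 7/3, 2.75, 19/6, 43/12.
f(1.5) = 2, f(23/12) = 11/3, f(7/3) = 16/3, f(2.75) = 7, f(19/6) = 26/3, f(43/12) = 31/3.
Sum = Δt · [f(1.5) + f(23/12) + f(7/3) + ...].
Sum ≈ 15.41667.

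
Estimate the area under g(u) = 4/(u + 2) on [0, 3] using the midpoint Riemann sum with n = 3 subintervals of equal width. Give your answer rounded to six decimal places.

Δu = (3 − 0)/3 = 1.
Midpoints: 0.5, 1.5, 2.5.
g(0.5) = 1.6, g(1.5) = 8/7, g(2.5) = 8/9.
Sum = Δu · [g(0.5) + g(1.5) + g(2.5)].
Sum ≈ 3.631746.

3.631746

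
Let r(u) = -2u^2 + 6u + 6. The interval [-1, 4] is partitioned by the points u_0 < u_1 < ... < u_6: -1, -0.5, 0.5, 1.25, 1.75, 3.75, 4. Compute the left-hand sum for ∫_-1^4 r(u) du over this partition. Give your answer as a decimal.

33.90625

Subinterval widths: 0.5, 1, 0.75, 0.5, 2, 0.25.
Left endpoints: -1, -0.5, 0.5, 1.25, 1.75, 3.75.
r(-1) = -2, r(-0.5) = 2.5, r(0.5) = 8.5, r(1.25) = 10.375, r(1.75) = 10.375, r(3.75) = 0.375.
Sum = Σ Δu_i · r(u_i).
Sum = 33.90625.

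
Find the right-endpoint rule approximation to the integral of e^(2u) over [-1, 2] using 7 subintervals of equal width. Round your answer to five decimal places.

Δu = (2 − (-1))/7 = 3/7.
Right endpoints: -4/7, -1/7, 2/7, 5/7, 8/7, 11/7, 2.
f(-4/7) ≈ 0.31891, f(-1/7) ≈ 0.75148, f(2/7) ≈ 1.77079, f(5/7) ≈ 4.17273, f(8/7) ≈ 9.83271, f(11/7) ≈ 23.16997, f(2) ≈ 54.59815.
Sum = Δu · [f(-4/7) + f(-1/7) + f(2/7) + ...].
Sum ≈ 40.54918.

40.54918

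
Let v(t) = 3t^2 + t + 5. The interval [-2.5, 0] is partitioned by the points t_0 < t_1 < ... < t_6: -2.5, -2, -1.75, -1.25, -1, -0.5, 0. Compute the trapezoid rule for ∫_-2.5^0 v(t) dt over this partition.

Subinterval widths: 0.5, 0.25, 0.5, 0.25, 0.5, 0.5.
v(-2.5) = 21.25, v(-2) = 15, v(-1.75) = 12.4375, v(-1.25) = 8.4375, v(-1) = 7, v(-0.5) = 5.25, v(0) = 5.
On each subinterval the trapezoid contributes (Δt_i/2)·[v(t_{i-1}) + v(t_i)].
Sum = 25.265625.

25.265625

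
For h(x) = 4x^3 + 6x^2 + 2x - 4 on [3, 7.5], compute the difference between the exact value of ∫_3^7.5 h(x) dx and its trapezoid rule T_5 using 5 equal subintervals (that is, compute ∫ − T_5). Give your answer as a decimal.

-41.9175

Exact integral: ∫_3^7.5 h(x) dx = 3902.0625.
T_5 = 3943.98.
Error = 3902.0625 − 3943.98 = -41.9175.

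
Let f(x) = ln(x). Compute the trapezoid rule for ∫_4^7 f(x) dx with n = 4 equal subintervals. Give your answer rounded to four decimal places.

Δx = (7 − 4)/4 = 0.75.
f(4) ≈ 1.3863, f(4.75) ≈ 1.5581, f(5.5) ≈ 1.7047, f(6.25) ≈ 1.8326, f(7) ≈ 1.9459.
T_4 = (Δx/2)·[f(x_0) + 2f(x_1) + 2f(x_2) + 2f(x_3) + f(x_4)].
Sum ≈ 5.0712.

5.0712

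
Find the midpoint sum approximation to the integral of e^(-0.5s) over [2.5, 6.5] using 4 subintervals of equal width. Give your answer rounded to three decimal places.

Δs = (6.5 − 2.5)/4 = 1.
Midpoints: 3, 4, 5, 6.
f(3) ≈ 0.223, f(4) ≈ 0.135, f(5) ≈ 0.082, f(6) ≈ 0.050.
Sum = Δs · [f(3) + f(4) + f(5) + f(6)].
Sum ≈ 0.490.

0.490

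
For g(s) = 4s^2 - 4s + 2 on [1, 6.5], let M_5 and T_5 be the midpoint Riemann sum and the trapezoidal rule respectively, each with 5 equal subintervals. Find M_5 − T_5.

M_5 = 291.115.
T_5 = 297.77.
M_5 − T_5 = -6.655.

-6.655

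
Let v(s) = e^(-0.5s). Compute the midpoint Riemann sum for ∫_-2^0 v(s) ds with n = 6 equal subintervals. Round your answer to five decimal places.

3.43259

Δs = (0 − (-2))/6 = 1/3.
Midpoints: -11/6, -1.5, -7/6, -5/6, -0.5, -1/6.
v(-11/6) ≈ 2.50094, v(-1.5) ≈ 2.11700, v(-7/6) ≈ 1.79200, v(-5/6) ≈ 1.51690, v(-0.5) ≈ 1.28403, v(-1/6) ≈ 1.08690.
Sum = Δs · [v(-11/6) + v(-1.5) + v(-7/6) + ...].
Sum ≈ 3.43259.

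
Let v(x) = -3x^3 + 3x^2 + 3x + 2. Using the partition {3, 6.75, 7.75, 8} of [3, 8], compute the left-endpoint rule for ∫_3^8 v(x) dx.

Subinterval widths: 3.75, 1, 0.25.
Left endpoints: 3, 6.75, 7.75.
v(3) = -43, v(6.75) = -763.703125, v(7.75) = -1191.015625.
Sum = Σ Δx_i · v(x_i).
Sum = -1222.70703125.

-1222.70703125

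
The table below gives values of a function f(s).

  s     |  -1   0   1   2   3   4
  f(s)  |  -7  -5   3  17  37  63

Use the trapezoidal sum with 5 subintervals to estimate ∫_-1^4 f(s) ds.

Δs = 1.
T_5 = (1/2)·[(-7) + 2·(-5) + 2·3 + 2·17 + 2·37 + 63] = 80.

80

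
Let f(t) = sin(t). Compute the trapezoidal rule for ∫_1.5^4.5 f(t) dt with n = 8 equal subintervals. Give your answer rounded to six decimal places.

0.278226

Δt = (4.5 − 1.5)/8 = 0.375.
f(1.5) ≈ 0.997495, f(1.875) ≈ 0.954086, f(2.25) ≈ 0.778073, f(2.625) ≈ 0.493920, f(3) ≈ 0.141120, f(3.375) ≈ -0.231294, f(3.75) ≈ -0.571561, f(4.125) ≈ -0.832391, f(4.5) ≈ -0.977530.
T_8 = (Δt/2)·[f(t_0) + 2f(t_1) + ... + 2f(t_{7}) + f(t_8)].
Sum ≈ 0.278226.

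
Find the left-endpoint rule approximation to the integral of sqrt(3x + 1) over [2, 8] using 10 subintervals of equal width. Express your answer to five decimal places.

Δx = (8 − 2)/10 = 0.6.
Left endpoints: 2, 2.6, 3.2, 3.8, 4.4, 5, 5.6, 6.2, 6.8, 7.4.
f(2) ≈ 2.64575, f(2.6) ≈ 2.96648, f(3.2) ≈ 3.25576, f(3.8) ≈ 3.52136, f(4.4) ≈ 3.76829, f(5) ≈ 4.00000, f(5.6) ≈ 4.21900, f(6.2) ≈ 4.42719, f(6.8) ≈ 4.62601, f(7.4) ≈ 4.81664.
Sum = Δx · [f(2) + f(2.6) + f(3.2) + ...].
Sum ≈ 22.94789.

22.94789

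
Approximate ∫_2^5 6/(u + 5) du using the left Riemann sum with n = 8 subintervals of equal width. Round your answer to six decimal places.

Δu = (5 − 2)/8 = 0.375.
Left endpoints: 2, 2.375, 2.75, 3.125, 3.5, 3.875, 4.25, 4.625.
f(2) = 6/7, f(2.375) = 48/59, f(2.75) = 24/31, f(3.125) = 48/65, f(3.5) = 12/17, f(3.875) = 48/71, f(4.25) = 24/37, f(4.625) = 48/77.
Sum = Δu · [f(2) + f(2.375) + f(2.75) + ...].
Sum ≈ 2.188995.

2.188995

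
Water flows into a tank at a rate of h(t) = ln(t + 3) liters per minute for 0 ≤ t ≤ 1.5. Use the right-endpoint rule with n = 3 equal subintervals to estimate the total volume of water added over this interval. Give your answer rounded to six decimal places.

2.071567

Δt = (1.5 − 0)/3 = 0.5.
Right endpoints: 0.5, 1, 1.5.
h(0.5) ≈ 1.252763, h(1) ≈ 1.386294, h(1.5) ≈ 1.504077.
Sum = Δt · [h(0.5) + h(1) + h(1.5)].
Sum ≈ 2.071567.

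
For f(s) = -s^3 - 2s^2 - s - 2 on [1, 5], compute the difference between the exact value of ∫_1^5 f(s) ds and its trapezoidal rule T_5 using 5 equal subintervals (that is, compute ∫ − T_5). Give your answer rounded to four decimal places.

Exact integral: ∫_1^5 f(s) ds ≈ -258.666667.
T_5 = -263.36.
Error ≈ -258.666667 − (-263.36) ≈ 4.6933.

4.6933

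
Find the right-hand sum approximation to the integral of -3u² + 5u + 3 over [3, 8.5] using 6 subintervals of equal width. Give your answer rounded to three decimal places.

Δu = (8.5 − 3)/6 = 11/12.
Right endpoints: 47/12, 29/6, 5.75, 20/3, 91/12, 8.5.
f(47/12) = -23.4375, f(29/6) = -515/12, f(5.75) = -67.4375, f(20/3) = -97, f(91/12) = -6317/48, f(8.5) = -171.25.
Sum = Δu · [f(47/12) + f(29/6) + f(5.75) + ...].
Sum ≈ -489.175.

-489.175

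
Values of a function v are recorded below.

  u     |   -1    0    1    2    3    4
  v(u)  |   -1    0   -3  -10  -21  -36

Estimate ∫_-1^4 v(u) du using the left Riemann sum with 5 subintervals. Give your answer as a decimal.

-35

Δu = 1.
Sum = 1·[(-1) + 0 + (-3) + (-10) + (-21)] = -35.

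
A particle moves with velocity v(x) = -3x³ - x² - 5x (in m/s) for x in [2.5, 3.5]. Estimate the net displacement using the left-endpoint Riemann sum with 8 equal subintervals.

Δx = (3.5 − 2.5)/8 = 0.125.
Left endpoints: 2.5, 2.625, 2.75, 2.875, 3, 3.125, 3.25, 3.375.
v(2.5) = -65.625, v(2.625) = -38031/512, v(2.75) = -83.703125, v(2.875) = -48093/512, v(3) = -105, v(3.125) = -59875/512, v(3.25) = -129.796875, v(3.375) = -73521/512.
Sum = Δx · [v(2.5) + v(2.625) + v(2.75) + ...].
Sum = -101.609375.

-101.609375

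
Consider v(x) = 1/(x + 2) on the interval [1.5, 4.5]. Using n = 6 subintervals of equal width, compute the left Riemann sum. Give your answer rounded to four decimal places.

0.6532

Δx = (4.5 − 1.5)/6 = 0.5.
Left endpoints: 1.5, 2, 2.5, 3, 3.5, 4.
v(1.5) = 2/7, v(2) = 0.25, v(2.5) = 2/9, v(3) = 0.2, v(3.5) = 2/11, v(4) = 1/6.
Sum = Δx · [v(1.5) + v(2) + v(2.5) + ...].
Sum ≈ 0.6532.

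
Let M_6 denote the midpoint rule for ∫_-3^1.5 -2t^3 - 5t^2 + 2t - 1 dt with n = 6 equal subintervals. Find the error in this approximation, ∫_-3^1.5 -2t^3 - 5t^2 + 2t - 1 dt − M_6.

Exact integral: ∫_-3^1.5 f(t) dt = -23.90625.
M_6 = -23.80078125.
Error = -23.90625 − (-23.80078125) = -0.10546875.

-0.10546875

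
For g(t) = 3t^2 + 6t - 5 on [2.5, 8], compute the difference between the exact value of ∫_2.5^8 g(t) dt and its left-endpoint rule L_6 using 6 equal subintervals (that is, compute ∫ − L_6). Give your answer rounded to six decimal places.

92.220486

Exact integral: ∫_2.5^8 g(t) dt = 642.125.
L_6 ≈ 549.90451389.
Error ≈ 642.125 − 549.90451389 ≈ 92.220486.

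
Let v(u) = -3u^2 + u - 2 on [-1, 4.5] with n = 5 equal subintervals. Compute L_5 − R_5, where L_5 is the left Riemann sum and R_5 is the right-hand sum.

L_5 = -68.09.
R_5 = -125.565.
L_5 − R_5 = 57.475.

57.475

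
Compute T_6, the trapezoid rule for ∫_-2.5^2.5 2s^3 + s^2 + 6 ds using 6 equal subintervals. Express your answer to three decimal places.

Δs = (2.5 − (-2.5))/6 = 5/6.
f(-2.5) = -19, f(-5/3) = -13/27, f(-5/6) = 299/54, f(0) = 6, f(5/6) = 212/27, f(5/3) = 487/27, f(2.5) = 43.5.
T_6 = (Δs/2)·[f(s_0) + 2f(s_1) + ... + 2f(s_{5}) + f(s_6)].
Sum ≈ 40.995.

40.995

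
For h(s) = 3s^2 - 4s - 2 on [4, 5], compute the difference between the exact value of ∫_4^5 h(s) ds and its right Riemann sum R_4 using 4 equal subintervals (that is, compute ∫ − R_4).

-2.90625

Exact integral: ∫_4^5 h(s) ds = 41.
R_4 = 43.90625.
Error = 41 − 43.90625 = -2.90625.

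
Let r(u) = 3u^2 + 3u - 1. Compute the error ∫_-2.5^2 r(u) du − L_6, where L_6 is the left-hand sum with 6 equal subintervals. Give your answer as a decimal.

1.265625

Exact integral: ∫_-2.5^2 r(u) du = 15.75.
L_6 = 14.484375.
Error = 15.75 − 14.484375 = 1.265625.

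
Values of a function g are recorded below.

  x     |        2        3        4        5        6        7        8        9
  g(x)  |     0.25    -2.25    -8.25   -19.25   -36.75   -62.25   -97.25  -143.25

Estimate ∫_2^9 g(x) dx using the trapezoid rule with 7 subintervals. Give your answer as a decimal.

-297.5

Δx = 1.
T_7 = (1/2)·[0.25 + 2·(-2.25) + 2·(-8.25) + 2·(-19.25) + 2·(-36.75) + 2·(-62.25) + 2·(-97.25) + (-143.25)] = -297.5.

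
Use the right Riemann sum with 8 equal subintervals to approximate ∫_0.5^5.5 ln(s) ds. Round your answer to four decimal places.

Δs = (5.5 − 0.5)/8 = 0.625.
Right endpoints: 1.125, 1.75, 2.375, 3, 3.625, 4.25, 4.875, 5.5.
f(1.125) ≈ 0.1178, f(1.75) ≈ 0.5596, f(2.375) ≈ 0.8650, f(3) ≈ 1.0986, f(3.625) ≈ 1.2879, f(4.25) ≈ 1.4469, f(4.875) ≈ 1.5841, f(5.5) ≈ 1.7047.
Sum = Δs · [f(1.125) + f(1.75) + f(2.375) + ...].
Sum ≈ 5.4154.

5.4154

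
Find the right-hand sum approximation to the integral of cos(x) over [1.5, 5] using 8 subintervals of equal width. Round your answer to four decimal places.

-1.8785

Δx = (5 − 1.5)/8 = 0.4375.
Right endpoints: 1.9375, 2.375, 2.8125, 3.25, 3.6875, 4.125, 4.5625, 5.
f(1.9375) ≈ -0.3585, f(2.375) ≈ -0.7203, f(2.8125) ≈ -0.9463, f(3.25) ≈ -0.9941, f(3.6875) ≈ -0.8547, f(4.125) ≈ -0.5542, f(4.5625) ≈ -0.1493, f(5) ≈ 0.2837.
Sum = Δx · [f(1.9375) + f(2.375) + f(2.8125) + ...].
Sum ≈ -1.8785.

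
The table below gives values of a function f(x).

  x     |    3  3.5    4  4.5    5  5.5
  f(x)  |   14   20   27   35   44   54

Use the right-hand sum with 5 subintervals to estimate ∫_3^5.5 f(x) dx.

Δx = 0.5.
Sum = 0.5·[20 + 27 + 35 + 44 + 54] = 90.

90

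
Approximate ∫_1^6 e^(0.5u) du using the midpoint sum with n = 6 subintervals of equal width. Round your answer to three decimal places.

36.608

Δu = (6 − 1)/6 = 5/6.
Midpoints: 17/12, 2.25, 37/12, 47/12, 4.75, 67/12.
f(17/12) ≈ 2.031, f(2.25) ≈ 3.080, f(37/12) ≈ 4.672, f(47/12) ≈ 7.088, f(4.75) ≈ 10.751, f(67/12) ≈ 16.308.
Sum = Δu · [f(17/12) + f(2.25) + f(37/12) + ...].
Sum ≈ 36.608.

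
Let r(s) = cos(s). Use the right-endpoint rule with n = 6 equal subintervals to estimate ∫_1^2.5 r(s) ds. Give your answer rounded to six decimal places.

Δs = (2.5 − 1)/6 = 0.25.
Right endpoints: 1.25, 1.5, 1.75, 2, 2.25, 2.5.
r(1.25) ≈ 0.315322, r(1.5) ≈ 0.070737, r(1.75) ≈ -0.178246, r(2) ≈ -0.416147, r(2.25) ≈ -0.628174, r(2.5) ≈ -0.801144.
Sum = Δs · [r(1.25) + r(1.5) + r(1.75) + ...].
Sum ≈ -0.409413.

-0.409413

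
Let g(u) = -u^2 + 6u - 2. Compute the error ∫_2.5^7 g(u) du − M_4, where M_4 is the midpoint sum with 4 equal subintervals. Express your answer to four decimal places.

Exact integral: ∫_2.5^7 g(u) du = 10.125.
M_4 ≈ 10.599609.
Error ≈ 10.125 − 10.599609 ≈ -0.4746.

-0.4746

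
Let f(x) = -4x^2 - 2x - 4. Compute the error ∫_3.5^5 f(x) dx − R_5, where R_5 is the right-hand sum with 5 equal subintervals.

8.19

Exact integral: ∫_3.5^5 f(x) dx = -128.25.
R_5 = -136.44.
Error = -128.25 − (-136.44) = 8.19.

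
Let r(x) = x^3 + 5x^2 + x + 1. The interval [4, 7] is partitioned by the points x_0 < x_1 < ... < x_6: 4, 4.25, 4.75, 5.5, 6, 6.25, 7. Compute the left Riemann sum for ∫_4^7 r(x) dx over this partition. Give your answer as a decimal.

Subinterval widths: 0.25, 0.5, 0.75, 0.5, 0.25, 0.75.
Left endpoints: 4, 4.25, 4.75, 5.5, 6, 6.25.
r(4) = 149, r(4.25) = 172.328125, r(4.75) = 225.734375, r(5.5) = 324.125, r(6) = 403, r(6.25) = 446.703125.
Sum = Σ Δx_i · r(x_i).
Sum = 890.5546875.

890.5546875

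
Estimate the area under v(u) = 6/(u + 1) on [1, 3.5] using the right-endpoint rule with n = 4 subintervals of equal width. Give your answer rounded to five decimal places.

Δu = (3.5 − 1)/4 = 0.625.
Right endpoints: 1.625, 2.25, 2.875, 3.5.
v(1.625) = 16/7, v(2.25) = 24/13, v(2.875) = 48/31, v(3.5) = 4/3.
Sum = Δu · [v(1.625) + v(2.25) + v(2.875) + v(3.5)].
Sum ≈ 4.38349.

4.38349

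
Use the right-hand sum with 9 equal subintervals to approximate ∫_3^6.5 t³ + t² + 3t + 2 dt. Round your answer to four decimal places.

Δt = (6.5 − 3)/9 = 7/18.
Right endpoints: 61/18, 34/9, 25/6, 41/9, 89/18, 16/3, 103/18, 55/9, 6.5.
f(61/18) = 364915/5832, f(34/9) = 59428/729, f(25/6) = 22507/216, f(41/9) = 95471/729, f(89/18) = 945719/5832, f(16/3) = 5350/27, f(103/18) = 1395469/5832, f(55/9) = 208423/729, f(6.5) = 338.375.
Sum = Δt · [f(61/18) + f(34/9) + f(25/6) + ...].
Sum ≈ 623.4339.

623.4339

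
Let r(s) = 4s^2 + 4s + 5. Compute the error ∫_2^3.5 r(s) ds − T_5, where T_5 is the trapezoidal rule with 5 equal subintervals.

Exact integral: ∫_2^3.5 r(s) ds = 70.5.
T_5 = 70.59.
Error = 70.5 − 70.59 = -0.09.

-0.09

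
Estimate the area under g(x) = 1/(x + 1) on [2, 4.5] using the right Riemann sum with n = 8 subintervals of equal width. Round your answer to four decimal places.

0.5831

Δx = (4.5 − 2)/8 = 0.3125.
Right endpoints: 2.3125, 2.625, 2.9375, 3.25, 3.5625, 3.875, 4.1875, 4.5.
g(2.3125) = 16/53, g(2.625) = 8/29, g(2.9375) = 16/63, g(3.25) = 4/17, g(3.5625) = 16/73, g(3.875) = 8/39, g(4.1875) = 16/83, g(4.5) = 2/11.
Sum = Δx · [g(2.3125) + g(2.625) + g(2.9375) + ...].
Sum ≈ 0.5831.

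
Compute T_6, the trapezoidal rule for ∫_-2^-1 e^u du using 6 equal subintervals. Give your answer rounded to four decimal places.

Δu = (-1 − (-2))/6 = 1/6.
f(-2) ≈ 0.1353, f(-11/6) ≈ 0.1599, f(-5/3) ≈ 0.1889, f(-1.5) ≈ 0.2231, f(-4/3) ≈ 0.2636, f(-7/6) ≈ 0.3114, f(-1) ≈ 0.3679.
T_6 = (Δu/2)·[f(u_0) + 2f(u_1) + ... + 2f(u_{5}) + f(u_6)].
Sum ≈ 0.2331.

0.2331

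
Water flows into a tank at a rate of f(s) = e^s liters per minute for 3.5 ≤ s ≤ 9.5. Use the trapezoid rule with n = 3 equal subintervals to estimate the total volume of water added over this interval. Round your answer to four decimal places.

Δs = (9.5 − 3.5)/3 = 2.
f(3.5) ≈ 33.1155, f(5.5) ≈ 244.6919, f(7.5) ≈ 1808.0424, f(9.5) ≈ 13359.7268.
T_3 = (Δs/2)·[f(s_0) + 2f(s_1) + 2f(s_2) + f(s_3)].
Sum ≈ 17498.3110.

17498.3110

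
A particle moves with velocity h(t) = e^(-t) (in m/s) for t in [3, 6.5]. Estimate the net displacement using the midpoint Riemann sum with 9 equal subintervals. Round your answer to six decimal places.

0.047981

Δt = (6.5 − 3)/9 = 7/18.
Midpoints: 115/36, 43/12, 143/36, 157/36, 4.75, 185/36, 199/36, 71/12, 227/36.
h(115/36) ≈ 0.040989, h(43/12) ≈ 0.027783, h(143/36) ≈ 0.018832, h(157/36) ≈ 0.012764, h(4.75) ≈ 0.008652, h(185/36) ≈ 0.005864, h(199/36) ≈ 0.003975, h(71/12) ≈ 0.002694, h(227/36) ≈ 0.001826.
Sum = Δt · [h(115/36) + h(43/12) + h(143/36) + ...].
Sum ≈ 0.047981.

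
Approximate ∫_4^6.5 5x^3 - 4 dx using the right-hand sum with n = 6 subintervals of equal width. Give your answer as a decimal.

2126.42578125

Δx = (6.5 − 4)/6 = 5/12.
Right endpoints: 53/12, 29/6, 5.25, 17/3, 73/12, 6.5.
f(53/12) = 737473/1728, f(29/6) = 121081/216, f(5.25) = 719.515625, f(17/3) = 24457/27, f(73/12) = 1938173/1728, f(6.5) = 1369.125.
Sum = Δx · [f(53/12) + f(29/6) + f(5.25) + ...].
Sum = 2126.42578125.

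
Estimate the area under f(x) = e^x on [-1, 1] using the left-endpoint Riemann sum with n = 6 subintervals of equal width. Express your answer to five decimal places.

1.98039

Δx = (1 − (-1))/6 = 1/3.
Left endpoints: -1, -2/3, -1/3, 0, 1/3, 2/3.
f(-1) ≈ 0.36788, f(-2/3) ≈ 0.51342, f(-1/3) ≈ 0.71653, f(0) ≈ 1.00000, f(1/3) ≈ 1.39561, f(2/3) ≈ 1.94773.
Sum = Δx · [f(-1) + f(-2/3) + f(-1/3) + ...].
Sum ≈ 1.98039.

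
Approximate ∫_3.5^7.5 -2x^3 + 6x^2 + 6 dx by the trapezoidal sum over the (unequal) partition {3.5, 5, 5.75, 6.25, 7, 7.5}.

-741.59375

Subinterval widths: 1.5, 0.75, 0.5, 0.75, 0.5.
f(3.5) = -6.25, f(5) = -94, f(5.75) = -175.84375, f(6.25) = -247.90625, f(7) = -386, f(7.5) = -500.25.
On each subinterval the trapezoid contributes (Δx_i/2)·[f(x_{i-1}) + f(x_i)].
Sum = -741.59375.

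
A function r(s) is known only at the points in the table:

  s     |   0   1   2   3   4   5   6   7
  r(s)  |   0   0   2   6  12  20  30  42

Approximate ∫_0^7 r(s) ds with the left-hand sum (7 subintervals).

Δs = 1.
Sum = 1·[0 + 0 + 2 + 6 + 12 + 20 + 30] = 70.

70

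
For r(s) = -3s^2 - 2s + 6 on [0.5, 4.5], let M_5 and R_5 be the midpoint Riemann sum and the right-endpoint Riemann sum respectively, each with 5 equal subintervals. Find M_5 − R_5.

29.12

M_5 = -86.36.
R_5 = -115.48.
M_5 − R_5 = 29.12.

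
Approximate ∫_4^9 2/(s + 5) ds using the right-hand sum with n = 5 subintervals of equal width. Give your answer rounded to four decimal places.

Δs = (9 − 4)/5 = 1.
Right endpoints: 5, 6, 7, 8, 9.
f(5) = 0.2, f(6) = 2/11, f(7) = 1/6, f(8) = 2/13, f(9) = 1/7.
Sum = Δs · [f(5) + f(6) + f(7) + f(8) + f(9)].
Sum ≈ 0.8452.

0.8452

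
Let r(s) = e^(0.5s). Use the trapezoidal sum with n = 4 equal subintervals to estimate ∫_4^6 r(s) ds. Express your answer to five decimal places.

Δs = (6 − 4)/4 = 0.5.
r(4) ≈ 7.38906, r(4.5) ≈ 9.48774, r(5) ≈ 12.18249, r(5.5) ≈ 15.64263, r(6) ≈ 20.08554.
T_4 = (Δs/2)·[r(s_0) + 2r(s_1) + 2r(s_2) + 2r(s_3) + r(s_4)].
Sum ≈ 25.52508.

25.52508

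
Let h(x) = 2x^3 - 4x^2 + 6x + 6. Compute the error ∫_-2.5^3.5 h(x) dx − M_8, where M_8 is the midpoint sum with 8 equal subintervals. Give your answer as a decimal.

-0.28125

Exact integral: ∫_-2.5^3.5 h(x) dx = 31.5.
M_8 = 31.78125.
Error = 31.5 − 31.78125 = -0.28125.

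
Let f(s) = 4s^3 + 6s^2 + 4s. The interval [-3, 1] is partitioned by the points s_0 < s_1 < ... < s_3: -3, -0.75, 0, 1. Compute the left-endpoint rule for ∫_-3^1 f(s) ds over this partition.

Subinterval widths: 2.25, 0.75, 1.
Left endpoints: -3, -0.75, 0.
f(-3) = -66, f(-0.75) = -1.3125, f(0) = 0.
Sum = Σ Δs_i · f(s_i).
Sum = -149.484375.

-149.484375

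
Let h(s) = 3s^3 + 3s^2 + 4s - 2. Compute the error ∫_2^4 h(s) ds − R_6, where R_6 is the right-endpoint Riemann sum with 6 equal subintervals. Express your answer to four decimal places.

Exact integral: ∫_2^4 h(s) ds = 256.
R_6 ≈ 292.444444.
Error ≈ 256 − 292.444444 ≈ -36.4444.

-36.4444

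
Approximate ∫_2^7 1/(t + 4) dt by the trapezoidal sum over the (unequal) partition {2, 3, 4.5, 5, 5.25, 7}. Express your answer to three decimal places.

0.609

Subinterval widths: 1, 1.5, 0.5, 0.25, 1.75.
f(2) = 1/6, f(3) = 1/7, f(4.5) = 2/17, f(5) = 1/9, f(5.25) = 4/37, f(7) = 1/11.
On each subinterval the trapezoid contributes (Δt_i/2)·[f(t_{i-1}) + f(t_i)].
Sum ≈ 0.609.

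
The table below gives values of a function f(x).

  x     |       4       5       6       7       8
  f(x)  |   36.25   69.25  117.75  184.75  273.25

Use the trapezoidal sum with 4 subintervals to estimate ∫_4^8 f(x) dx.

Δx = 1.
T_4 = (1/2)·[36.25 + 2·69.25 + 2·117.75 + 2·184.75 + 273.25] = 526.5.

526.5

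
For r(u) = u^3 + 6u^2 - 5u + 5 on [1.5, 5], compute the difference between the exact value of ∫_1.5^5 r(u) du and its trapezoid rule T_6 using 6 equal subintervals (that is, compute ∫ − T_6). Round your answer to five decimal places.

-3.12630

Exact integral: ∫_1.5^5 r(u) du = 358.859375.
T_6 ≈ 361.9856771.
Error ≈ 358.859375 − 361.9856771 ≈ -3.12630.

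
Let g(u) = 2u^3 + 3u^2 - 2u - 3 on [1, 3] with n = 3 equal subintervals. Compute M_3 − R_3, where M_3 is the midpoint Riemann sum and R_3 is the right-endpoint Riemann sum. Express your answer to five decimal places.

-27.33333

M_3 ≈ 50.8888889.
R_3 ≈ 78.2222222.
M_3 − R_3 ≈ -27.33333.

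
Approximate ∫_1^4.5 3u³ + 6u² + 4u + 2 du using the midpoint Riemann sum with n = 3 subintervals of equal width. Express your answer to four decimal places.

Δu = (4.5 − 1)/3 = 7/6.
Midpoints: 19/12, 2.75, 47/12.
f(19/12) = 20323/576, f(2.75) = 120.765625, f(47/12) = 167015/576.
Sum = Δu · [f(19/12) + f(2.75) + f(47/12)].
Sum ≈ 520.3394.

520.3394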